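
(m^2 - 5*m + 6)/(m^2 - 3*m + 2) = (m - 3)/(m - 1)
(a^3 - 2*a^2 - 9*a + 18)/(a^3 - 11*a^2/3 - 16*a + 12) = 3*(a^2 - 5*a + 6)/(3*a^2 - 20*a + 12)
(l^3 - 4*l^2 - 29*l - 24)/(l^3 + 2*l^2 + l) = (l^2 - 5*l - 24)/(l*(l + 1))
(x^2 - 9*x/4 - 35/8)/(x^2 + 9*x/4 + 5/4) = (x - 7/2)/(x + 1)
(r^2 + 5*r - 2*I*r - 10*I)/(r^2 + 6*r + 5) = (r - 2*I)/(r + 1)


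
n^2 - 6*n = n*(n - 6)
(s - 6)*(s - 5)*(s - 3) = s^3 - 14*s^2 + 63*s - 90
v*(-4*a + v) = -4*a*v + v^2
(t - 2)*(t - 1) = t^2 - 3*t + 2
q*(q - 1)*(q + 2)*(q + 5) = q^4 + 6*q^3 + 3*q^2 - 10*q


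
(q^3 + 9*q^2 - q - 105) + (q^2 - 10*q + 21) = q^3 + 10*q^2 - 11*q - 84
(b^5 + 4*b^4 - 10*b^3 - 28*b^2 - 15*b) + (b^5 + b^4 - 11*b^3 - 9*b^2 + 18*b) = 2*b^5 + 5*b^4 - 21*b^3 - 37*b^2 + 3*b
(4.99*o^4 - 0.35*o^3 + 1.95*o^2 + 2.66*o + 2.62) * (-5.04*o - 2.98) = -25.1496*o^5 - 13.1062*o^4 - 8.785*o^3 - 19.2174*o^2 - 21.1316*o - 7.8076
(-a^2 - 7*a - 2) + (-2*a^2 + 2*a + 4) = -3*a^2 - 5*a + 2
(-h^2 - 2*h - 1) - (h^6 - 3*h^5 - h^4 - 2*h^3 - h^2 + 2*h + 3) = -h^6 + 3*h^5 + h^4 + 2*h^3 - 4*h - 4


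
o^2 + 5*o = o*(o + 5)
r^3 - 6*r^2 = r^2*(r - 6)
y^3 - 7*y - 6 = (y - 3)*(y + 1)*(y + 2)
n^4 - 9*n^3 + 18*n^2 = n^2*(n - 6)*(n - 3)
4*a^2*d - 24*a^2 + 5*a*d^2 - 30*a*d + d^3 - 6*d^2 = (a + d)*(4*a + d)*(d - 6)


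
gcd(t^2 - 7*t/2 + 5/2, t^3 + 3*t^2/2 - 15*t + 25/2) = t^2 - 7*t/2 + 5/2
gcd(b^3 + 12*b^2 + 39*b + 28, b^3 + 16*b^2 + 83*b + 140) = b^2 + 11*b + 28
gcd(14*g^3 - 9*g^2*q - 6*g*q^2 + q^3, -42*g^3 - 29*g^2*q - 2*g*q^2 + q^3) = -14*g^2 - 5*g*q + q^2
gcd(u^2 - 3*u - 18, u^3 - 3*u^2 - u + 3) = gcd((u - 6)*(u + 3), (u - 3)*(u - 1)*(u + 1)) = 1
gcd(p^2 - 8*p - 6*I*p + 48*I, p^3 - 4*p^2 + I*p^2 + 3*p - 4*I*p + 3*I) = 1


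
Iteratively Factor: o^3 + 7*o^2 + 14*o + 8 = (o + 1)*(o^2 + 6*o + 8) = (o + 1)*(o + 2)*(o + 4)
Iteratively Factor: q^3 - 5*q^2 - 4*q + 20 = (q - 5)*(q^2 - 4) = (q - 5)*(q + 2)*(q - 2)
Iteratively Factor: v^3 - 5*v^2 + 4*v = (v - 4)*(v^2 - v) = (v - 4)*(v - 1)*(v)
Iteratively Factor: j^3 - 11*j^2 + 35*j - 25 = (j - 5)*(j^2 - 6*j + 5) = (j - 5)^2*(j - 1)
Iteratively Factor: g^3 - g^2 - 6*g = (g - 3)*(g^2 + 2*g) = g*(g - 3)*(g + 2)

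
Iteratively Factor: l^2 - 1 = (l - 1)*(l + 1)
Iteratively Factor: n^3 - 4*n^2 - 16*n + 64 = (n - 4)*(n^2 - 16) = (n - 4)*(n + 4)*(n - 4)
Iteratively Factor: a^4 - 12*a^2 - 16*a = (a + 2)*(a^3 - 2*a^2 - 8*a) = a*(a + 2)*(a^2 - 2*a - 8) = a*(a - 4)*(a + 2)*(a + 2)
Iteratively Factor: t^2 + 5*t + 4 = (t + 1)*(t + 4)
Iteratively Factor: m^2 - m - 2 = (m - 2)*(m + 1)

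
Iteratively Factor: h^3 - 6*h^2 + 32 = (h - 4)*(h^2 - 2*h - 8) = (h - 4)^2*(h + 2)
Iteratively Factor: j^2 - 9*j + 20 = (j - 4)*(j - 5)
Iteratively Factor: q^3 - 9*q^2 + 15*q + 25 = (q - 5)*(q^2 - 4*q - 5) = (q - 5)*(q + 1)*(q - 5)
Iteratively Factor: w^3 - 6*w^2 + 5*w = (w - 5)*(w^2 - w) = (w - 5)*(w - 1)*(w)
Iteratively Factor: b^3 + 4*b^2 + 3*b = (b)*(b^2 + 4*b + 3) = b*(b + 3)*(b + 1)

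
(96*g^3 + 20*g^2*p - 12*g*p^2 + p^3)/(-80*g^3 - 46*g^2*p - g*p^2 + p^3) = (-6*g + p)/(5*g + p)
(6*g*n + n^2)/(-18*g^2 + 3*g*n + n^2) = -n/(3*g - n)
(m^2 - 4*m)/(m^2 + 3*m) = (m - 4)/(m + 3)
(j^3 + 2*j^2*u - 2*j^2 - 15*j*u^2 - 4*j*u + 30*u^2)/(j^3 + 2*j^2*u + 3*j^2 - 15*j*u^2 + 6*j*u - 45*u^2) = (j - 2)/(j + 3)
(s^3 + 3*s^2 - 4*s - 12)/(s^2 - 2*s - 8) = (s^2 + s - 6)/(s - 4)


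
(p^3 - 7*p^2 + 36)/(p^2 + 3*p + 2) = (p^2 - 9*p + 18)/(p + 1)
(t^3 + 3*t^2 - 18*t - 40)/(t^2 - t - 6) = (t^2 + t - 20)/(t - 3)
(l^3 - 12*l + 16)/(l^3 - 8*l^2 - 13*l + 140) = (l^2 - 4*l + 4)/(l^2 - 12*l + 35)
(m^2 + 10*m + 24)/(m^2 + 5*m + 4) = (m + 6)/(m + 1)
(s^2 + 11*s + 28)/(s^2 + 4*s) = (s + 7)/s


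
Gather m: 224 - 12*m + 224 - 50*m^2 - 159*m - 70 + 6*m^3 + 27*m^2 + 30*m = 6*m^3 - 23*m^2 - 141*m + 378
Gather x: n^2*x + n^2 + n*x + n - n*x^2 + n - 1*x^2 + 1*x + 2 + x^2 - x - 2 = n^2 - n*x^2 + 2*n + x*(n^2 + n)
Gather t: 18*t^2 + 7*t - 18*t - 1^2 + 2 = 18*t^2 - 11*t + 1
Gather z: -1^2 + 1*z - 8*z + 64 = 63 - 7*z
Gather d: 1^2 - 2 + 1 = 0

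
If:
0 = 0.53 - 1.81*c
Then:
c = 0.29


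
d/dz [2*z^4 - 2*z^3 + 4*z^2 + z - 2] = 8*z^3 - 6*z^2 + 8*z + 1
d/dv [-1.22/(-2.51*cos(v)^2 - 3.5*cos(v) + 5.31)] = (6.1244*cos(v) + 4.27)*sin(v)/(2.51*cos(v)^2 + 3.5*cos(v) - 5.31)^2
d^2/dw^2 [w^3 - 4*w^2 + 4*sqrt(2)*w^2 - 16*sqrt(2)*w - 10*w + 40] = 6*w - 8 + 8*sqrt(2)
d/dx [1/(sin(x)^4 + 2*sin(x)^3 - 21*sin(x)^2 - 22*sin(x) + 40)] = 2*(-2*sin(x)^3 - 3*sin(x)^2 + 21*sin(x) + 11)*cos(x)/(sin(x)^4 + 2*sin(x)^3 - 21*sin(x)^2 - 22*sin(x) + 40)^2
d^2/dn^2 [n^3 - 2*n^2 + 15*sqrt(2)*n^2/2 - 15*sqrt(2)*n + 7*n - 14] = 6*n - 4 + 15*sqrt(2)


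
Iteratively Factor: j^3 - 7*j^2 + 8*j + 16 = (j + 1)*(j^2 - 8*j + 16) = (j - 4)*(j + 1)*(j - 4)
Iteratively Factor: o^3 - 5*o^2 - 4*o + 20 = (o - 2)*(o^2 - 3*o - 10) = (o - 5)*(o - 2)*(o + 2)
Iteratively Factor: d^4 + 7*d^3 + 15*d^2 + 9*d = (d)*(d^3 + 7*d^2 + 15*d + 9) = d*(d + 1)*(d^2 + 6*d + 9) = d*(d + 1)*(d + 3)*(d + 3)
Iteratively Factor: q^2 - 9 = (q + 3)*(q - 3)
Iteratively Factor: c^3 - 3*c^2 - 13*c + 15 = (c - 5)*(c^2 + 2*c - 3) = (c - 5)*(c - 1)*(c + 3)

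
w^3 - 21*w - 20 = (w - 5)*(w + 1)*(w + 4)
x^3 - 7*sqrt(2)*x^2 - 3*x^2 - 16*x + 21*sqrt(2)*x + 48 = (x - 3)*(x - 8*sqrt(2))*(x + sqrt(2))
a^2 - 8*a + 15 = (a - 5)*(a - 3)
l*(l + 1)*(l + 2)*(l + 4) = l^4 + 7*l^3 + 14*l^2 + 8*l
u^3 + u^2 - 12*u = u*(u - 3)*(u + 4)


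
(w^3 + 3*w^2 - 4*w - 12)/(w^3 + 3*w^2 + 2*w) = (w^2 + w - 6)/(w*(w + 1))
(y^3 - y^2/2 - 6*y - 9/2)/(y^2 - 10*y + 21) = (2*y^2 + 5*y + 3)/(2*(y - 7))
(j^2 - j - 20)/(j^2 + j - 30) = (j + 4)/(j + 6)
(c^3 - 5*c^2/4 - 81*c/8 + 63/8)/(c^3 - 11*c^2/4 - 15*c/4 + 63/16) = 2*(c + 3)/(2*c + 3)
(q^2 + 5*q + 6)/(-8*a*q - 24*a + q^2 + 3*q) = (q + 2)/(-8*a + q)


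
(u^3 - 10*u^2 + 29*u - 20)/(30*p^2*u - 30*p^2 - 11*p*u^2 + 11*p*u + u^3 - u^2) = (u^2 - 9*u + 20)/(30*p^2 - 11*p*u + u^2)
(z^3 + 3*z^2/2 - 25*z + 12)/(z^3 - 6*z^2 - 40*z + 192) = (z - 1/2)/(z - 8)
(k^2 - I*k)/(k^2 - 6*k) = (k - I)/(k - 6)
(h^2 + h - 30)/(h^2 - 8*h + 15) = (h + 6)/(h - 3)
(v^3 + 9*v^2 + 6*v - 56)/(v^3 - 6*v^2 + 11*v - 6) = (v^2 + 11*v + 28)/(v^2 - 4*v + 3)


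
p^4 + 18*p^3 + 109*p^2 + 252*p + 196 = (p + 2)^2*(p + 7)^2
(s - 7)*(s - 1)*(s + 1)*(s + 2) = s^4 - 5*s^3 - 15*s^2 + 5*s + 14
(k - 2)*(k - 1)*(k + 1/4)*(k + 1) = k^4 - 7*k^3/4 - 3*k^2/2 + 7*k/4 + 1/2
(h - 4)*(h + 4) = h^2 - 16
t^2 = t^2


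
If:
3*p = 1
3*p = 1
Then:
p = 1/3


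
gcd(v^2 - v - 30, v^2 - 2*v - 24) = v - 6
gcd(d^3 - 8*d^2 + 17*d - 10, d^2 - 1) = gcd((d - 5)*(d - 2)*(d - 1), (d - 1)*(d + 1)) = d - 1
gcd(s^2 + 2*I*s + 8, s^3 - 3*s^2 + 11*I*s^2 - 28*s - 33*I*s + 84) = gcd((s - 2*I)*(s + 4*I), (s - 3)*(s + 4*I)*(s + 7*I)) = s + 4*I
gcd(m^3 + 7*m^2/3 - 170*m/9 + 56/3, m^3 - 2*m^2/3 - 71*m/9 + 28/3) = m^2 - 11*m/3 + 28/9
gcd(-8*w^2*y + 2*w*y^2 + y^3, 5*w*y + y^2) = y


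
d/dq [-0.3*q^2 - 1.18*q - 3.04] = -0.6*q - 1.18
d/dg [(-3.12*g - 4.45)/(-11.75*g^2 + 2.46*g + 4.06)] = (36.66*g^2 - 7.6752*g - (3.12*g + 4.45)*(23.5*g - 2.46) - 12.6672)/(-11.75*g^2 + 2.46*g + 4.06)^2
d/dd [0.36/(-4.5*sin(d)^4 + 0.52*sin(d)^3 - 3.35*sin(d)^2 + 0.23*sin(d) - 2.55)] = (6.48*sin(d)^3 - 0.5616*sin(d)^2 + 2.412*sin(d) - 0.0828)*cos(d)/(4.5*sin(d)^4 - 0.52*sin(d)^3 + 3.35*sin(d)^2 - 0.23*sin(d) + 2.55)^2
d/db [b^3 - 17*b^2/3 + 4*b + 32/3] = 3*b^2 - 34*b/3 + 4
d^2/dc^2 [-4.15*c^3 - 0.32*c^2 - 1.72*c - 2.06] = -24.9*c - 0.64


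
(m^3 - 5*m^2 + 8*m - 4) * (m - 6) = m^4 - 11*m^3 + 38*m^2 - 52*m + 24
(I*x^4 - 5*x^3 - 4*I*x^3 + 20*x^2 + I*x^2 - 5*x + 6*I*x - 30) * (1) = I*x^4 - 5*x^3 - 4*I*x^3 + 20*x^2 + I*x^2 - 5*x + 6*I*x - 30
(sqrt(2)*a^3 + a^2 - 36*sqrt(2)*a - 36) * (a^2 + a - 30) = sqrt(2)*a^5 + a^4 + sqrt(2)*a^4 - 66*sqrt(2)*a^3 + a^3 - 66*a^2 - 36*sqrt(2)*a^2 - 36*a + 1080*sqrt(2)*a + 1080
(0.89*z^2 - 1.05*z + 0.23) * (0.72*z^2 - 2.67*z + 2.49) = 0.6408*z^4 - 3.1323*z^3 + 5.1852*z^2 - 3.2286*z + 0.5727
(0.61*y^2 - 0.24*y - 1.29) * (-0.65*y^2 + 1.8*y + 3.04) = -0.3965*y^4 + 1.254*y^3 + 2.2609*y^2 - 3.0516*y - 3.9216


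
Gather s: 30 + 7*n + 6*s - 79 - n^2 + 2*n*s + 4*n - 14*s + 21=-n^2 + 11*n + s*(2*n - 8) - 28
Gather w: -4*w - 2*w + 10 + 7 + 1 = 18 - 6*w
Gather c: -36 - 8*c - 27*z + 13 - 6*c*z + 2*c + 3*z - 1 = c*(-6*z - 6) - 24*z - 24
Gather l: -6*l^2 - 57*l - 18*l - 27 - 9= -6*l^2 - 75*l - 36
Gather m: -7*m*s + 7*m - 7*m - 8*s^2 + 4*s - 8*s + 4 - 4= -7*m*s - 8*s^2 - 4*s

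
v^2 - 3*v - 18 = (v - 6)*(v + 3)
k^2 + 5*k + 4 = (k + 1)*(k + 4)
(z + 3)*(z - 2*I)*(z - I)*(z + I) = z^4 + 3*z^3 - 2*I*z^3 + z^2 - 6*I*z^2 + 3*z - 2*I*z - 6*I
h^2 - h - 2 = (h - 2)*(h + 1)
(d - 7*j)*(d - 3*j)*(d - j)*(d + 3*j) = d^4 - 8*d^3*j - 2*d^2*j^2 + 72*d*j^3 - 63*j^4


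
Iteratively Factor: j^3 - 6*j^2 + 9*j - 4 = (j - 4)*(j^2 - 2*j + 1) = (j - 4)*(j - 1)*(j - 1)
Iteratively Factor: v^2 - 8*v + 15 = (v - 3)*(v - 5)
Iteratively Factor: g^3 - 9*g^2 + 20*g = (g - 5)*(g^2 - 4*g) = (g - 5)*(g - 4)*(g)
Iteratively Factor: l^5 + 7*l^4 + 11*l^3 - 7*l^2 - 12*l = (l)*(l^4 + 7*l^3 + 11*l^2 - 7*l - 12) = l*(l + 4)*(l^3 + 3*l^2 - l - 3) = l*(l - 1)*(l + 4)*(l^2 + 4*l + 3) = l*(l - 1)*(l + 3)*(l + 4)*(l + 1)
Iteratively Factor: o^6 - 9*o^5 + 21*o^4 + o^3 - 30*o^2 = (o)*(o^5 - 9*o^4 + 21*o^3 + o^2 - 30*o) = o*(o - 2)*(o^4 - 7*o^3 + 7*o^2 + 15*o) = o*(o - 3)*(o - 2)*(o^3 - 4*o^2 - 5*o) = o*(o - 5)*(o - 3)*(o - 2)*(o^2 + o) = o*(o - 5)*(o - 3)*(o - 2)*(o + 1)*(o)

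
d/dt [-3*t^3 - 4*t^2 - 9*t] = -9*t^2 - 8*t - 9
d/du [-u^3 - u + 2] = -3*u^2 - 1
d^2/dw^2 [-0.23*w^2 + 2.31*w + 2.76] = -0.460000000000000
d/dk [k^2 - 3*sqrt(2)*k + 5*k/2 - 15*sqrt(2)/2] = 2*k - 3*sqrt(2) + 5/2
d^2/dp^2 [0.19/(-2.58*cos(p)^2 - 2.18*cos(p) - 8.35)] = (5.058864*(1 - cos(p)^2)^2 + 3.205908*cos(p)^3 - 12.940292*cos(p)^2 - 9.870386*cos(p) + 1.321564)/(2.58*cos(p)^2 + 2.18*cos(p) + 8.35)^3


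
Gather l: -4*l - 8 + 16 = 8 - 4*l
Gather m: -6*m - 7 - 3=-6*m - 10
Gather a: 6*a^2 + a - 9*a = 6*a^2 - 8*a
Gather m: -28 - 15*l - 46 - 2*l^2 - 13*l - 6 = -2*l^2 - 28*l - 80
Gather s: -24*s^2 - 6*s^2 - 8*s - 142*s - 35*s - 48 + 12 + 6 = -30*s^2 - 185*s - 30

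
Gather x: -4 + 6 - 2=0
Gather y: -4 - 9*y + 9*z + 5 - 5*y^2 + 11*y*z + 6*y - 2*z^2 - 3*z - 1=-5*y^2 + y*(11*z - 3) - 2*z^2 + 6*z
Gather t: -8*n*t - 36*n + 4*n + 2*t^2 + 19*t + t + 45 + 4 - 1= -32*n + 2*t^2 + t*(20 - 8*n) + 48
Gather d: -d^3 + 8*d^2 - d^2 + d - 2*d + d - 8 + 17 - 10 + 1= -d^3 + 7*d^2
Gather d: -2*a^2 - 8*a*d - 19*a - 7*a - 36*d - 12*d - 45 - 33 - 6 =-2*a^2 - 26*a + d*(-8*a - 48) - 84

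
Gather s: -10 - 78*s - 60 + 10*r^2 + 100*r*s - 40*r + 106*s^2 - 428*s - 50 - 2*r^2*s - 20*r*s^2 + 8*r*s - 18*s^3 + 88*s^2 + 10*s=10*r^2 - 40*r - 18*s^3 + s^2*(194 - 20*r) + s*(-2*r^2 + 108*r - 496) - 120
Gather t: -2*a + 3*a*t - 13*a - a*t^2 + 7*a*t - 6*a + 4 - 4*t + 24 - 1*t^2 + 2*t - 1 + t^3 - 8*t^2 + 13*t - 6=-21*a + t^3 + t^2*(-a - 9) + t*(10*a + 11) + 21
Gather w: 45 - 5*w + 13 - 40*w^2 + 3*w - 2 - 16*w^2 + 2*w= 56 - 56*w^2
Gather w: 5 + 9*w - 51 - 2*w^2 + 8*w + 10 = -2*w^2 + 17*w - 36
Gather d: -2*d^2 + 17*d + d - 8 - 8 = -2*d^2 + 18*d - 16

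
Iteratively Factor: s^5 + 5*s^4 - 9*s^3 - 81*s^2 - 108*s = (s)*(s^4 + 5*s^3 - 9*s^2 - 81*s - 108) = s*(s + 3)*(s^3 + 2*s^2 - 15*s - 36) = s*(s + 3)^2*(s^2 - s - 12) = s*(s - 4)*(s + 3)^2*(s + 3)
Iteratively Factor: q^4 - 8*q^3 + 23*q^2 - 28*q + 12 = (q - 2)*(q^3 - 6*q^2 + 11*q - 6) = (q - 2)^2*(q^2 - 4*q + 3) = (q - 3)*(q - 2)^2*(q - 1)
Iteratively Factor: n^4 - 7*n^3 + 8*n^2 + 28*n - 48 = (n + 2)*(n^3 - 9*n^2 + 26*n - 24) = (n - 2)*(n + 2)*(n^2 - 7*n + 12) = (n - 4)*(n - 2)*(n + 2)*(n - 3)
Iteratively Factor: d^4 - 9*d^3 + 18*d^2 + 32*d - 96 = (d - 4)*(d^3 - 5*d^2 - 2*d + 24) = (d - 4)*(d - 3)*(d^2 - 2*d - 8) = (d - 4)*(d - 3)*(d + 2)*(d - 4)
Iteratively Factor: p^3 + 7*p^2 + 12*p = (p + 3)*(p^2 + 4*p) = p*(p + 3)*(p + 4)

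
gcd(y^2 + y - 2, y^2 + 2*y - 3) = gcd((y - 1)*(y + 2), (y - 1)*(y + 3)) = y - 1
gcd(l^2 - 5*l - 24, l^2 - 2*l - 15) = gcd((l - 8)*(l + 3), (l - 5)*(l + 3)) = l + 3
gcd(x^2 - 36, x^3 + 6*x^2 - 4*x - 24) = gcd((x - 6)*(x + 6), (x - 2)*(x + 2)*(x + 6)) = x + 6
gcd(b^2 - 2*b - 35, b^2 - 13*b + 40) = 1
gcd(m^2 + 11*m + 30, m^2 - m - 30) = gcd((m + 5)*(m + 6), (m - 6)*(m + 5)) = m + 5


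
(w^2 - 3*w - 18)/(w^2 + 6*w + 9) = (w - 6)/(w + 3)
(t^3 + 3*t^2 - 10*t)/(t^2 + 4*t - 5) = t*(t - 2)/(t - 1)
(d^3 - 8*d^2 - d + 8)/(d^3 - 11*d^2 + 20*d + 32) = (d - 1)/(d - 4)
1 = 1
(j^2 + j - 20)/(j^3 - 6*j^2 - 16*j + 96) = (j + 5)/(j^2 - 2*j - 24)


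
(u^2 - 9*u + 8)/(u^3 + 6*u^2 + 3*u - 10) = (u - 8)/(u^2 + 7*u + 10)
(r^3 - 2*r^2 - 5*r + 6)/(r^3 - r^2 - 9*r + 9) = (r + 2)/(r + 3)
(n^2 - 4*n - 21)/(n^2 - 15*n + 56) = (n + 3)/(n - 8)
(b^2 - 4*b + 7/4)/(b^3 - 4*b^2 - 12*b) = (-b^2 + 4*b - 7/4)/(b*(-b^2 + 4*b + 12))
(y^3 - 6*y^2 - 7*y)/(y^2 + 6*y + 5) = y*(y - 7)/(y + 5)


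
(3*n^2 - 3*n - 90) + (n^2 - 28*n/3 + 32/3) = 4*n^2 - 37*n/3 - 238/3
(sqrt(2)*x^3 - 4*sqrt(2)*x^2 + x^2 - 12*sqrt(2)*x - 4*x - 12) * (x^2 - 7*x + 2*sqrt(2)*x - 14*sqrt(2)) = sqrt(2)*x^5 - 11*sqrt(2)*x^4 + 5*x^4 - 55*x^3 + 18*sqrt(2)*x^3 + 80*x^2 + 62*sqrt(2)*x^2 + 32*sqrt(2)*x + 420*x + 168*sqrt(2)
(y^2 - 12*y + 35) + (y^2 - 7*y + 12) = 2*y^2 - 19*y + 47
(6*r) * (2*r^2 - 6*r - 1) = 12*r^3 - 36*r^2 - 6*r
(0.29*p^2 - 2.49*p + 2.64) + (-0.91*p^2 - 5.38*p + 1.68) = -0.62*p^2 - 7.87*p + 4.32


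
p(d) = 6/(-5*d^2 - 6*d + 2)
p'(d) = 6*(10*d + 6)/(-5*d^2 - 6*d + 2)^2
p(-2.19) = -0.68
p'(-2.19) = -1.22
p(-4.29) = -0.09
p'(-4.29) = -0.05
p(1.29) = -0.43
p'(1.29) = 0.57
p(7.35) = -0.02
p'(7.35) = 0.00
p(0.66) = -1.45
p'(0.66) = 4.42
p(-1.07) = 2.23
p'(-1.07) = -3.88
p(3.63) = -0.07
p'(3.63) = 0.03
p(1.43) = -0.36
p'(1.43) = 0.43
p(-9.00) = -0.02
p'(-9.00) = 0.00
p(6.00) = -0.03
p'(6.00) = 0.01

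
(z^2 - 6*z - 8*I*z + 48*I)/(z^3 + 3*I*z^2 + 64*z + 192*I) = (z - 6)/(z^2 + 11*I*z - 24)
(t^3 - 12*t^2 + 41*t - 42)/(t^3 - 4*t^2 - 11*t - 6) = (-t^3 + 12*t^2 - 41*t + 42)/(-t^3 + 4*t^2 + 11*t + 6)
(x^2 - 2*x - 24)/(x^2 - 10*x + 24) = (x + 4)/(x - 4)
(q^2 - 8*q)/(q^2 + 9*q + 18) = q*(q - 8)/(q^2 + 9*q + 18)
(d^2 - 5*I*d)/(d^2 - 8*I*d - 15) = d/(d - 3*I)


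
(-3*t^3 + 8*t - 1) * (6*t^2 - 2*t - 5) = -18*t^5 + 6*t^4 + 63*t^3 - 22*t^2 - 38*t + 5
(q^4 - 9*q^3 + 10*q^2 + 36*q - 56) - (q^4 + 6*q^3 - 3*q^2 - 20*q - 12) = -15*q^3 + 13*q^2 + 56*q - 44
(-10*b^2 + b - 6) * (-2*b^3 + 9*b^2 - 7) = 20*b^5 - 92*b^4 + 21*b^3 + 16*b^2 - 7*b + 42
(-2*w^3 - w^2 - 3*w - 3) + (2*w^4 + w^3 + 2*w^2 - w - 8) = 2*w^4 - w^3 + w^2 - 4*w - 11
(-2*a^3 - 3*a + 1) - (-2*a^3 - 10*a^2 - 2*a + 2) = 10*a^2 - a - 1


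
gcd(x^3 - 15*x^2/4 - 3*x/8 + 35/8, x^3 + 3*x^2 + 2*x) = x + 1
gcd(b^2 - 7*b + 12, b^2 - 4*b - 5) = 1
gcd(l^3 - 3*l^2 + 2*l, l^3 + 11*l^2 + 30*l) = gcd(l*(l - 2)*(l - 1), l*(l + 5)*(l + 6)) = l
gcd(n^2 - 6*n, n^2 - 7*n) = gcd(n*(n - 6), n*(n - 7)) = n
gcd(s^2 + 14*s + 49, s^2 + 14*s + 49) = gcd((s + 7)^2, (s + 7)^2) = s^2 + 14*s + 49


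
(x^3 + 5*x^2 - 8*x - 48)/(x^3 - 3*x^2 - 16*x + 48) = (x + 4)/(x - 4)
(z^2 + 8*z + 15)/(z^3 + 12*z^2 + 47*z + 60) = 1/(z + 4)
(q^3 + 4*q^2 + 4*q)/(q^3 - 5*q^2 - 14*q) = (q + 2)/(q - 7)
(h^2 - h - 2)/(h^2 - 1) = (h - 2)/(h - 1)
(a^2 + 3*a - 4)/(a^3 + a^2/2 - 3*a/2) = 2*(a + 4)/(a*(2*a + 3))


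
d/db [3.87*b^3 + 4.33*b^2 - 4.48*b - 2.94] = 11.61*b^2 + 8.66*b - 4.48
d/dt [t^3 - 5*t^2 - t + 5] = 3*t^2 - 10*t - 1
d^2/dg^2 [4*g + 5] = 0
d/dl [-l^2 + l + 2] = 1 - 2*l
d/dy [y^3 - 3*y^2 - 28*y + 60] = 3*y^2 - 6*y - 28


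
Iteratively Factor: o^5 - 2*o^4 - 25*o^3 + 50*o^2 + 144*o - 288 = (o + 4)*(o^4 - 6*o^3 - o^2 + 54*o - 72) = (o - 2)*(o + 4)*(o^3 - 4*o^2 - 9*o + 36) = (o - 4)*(o - 2)*(o + 4)*(o^2 - 9) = (o - 4)*(o - 2)*(o + 3)*(o + 4)*(o - 3)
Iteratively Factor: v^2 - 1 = (v + 1)*(v - 1)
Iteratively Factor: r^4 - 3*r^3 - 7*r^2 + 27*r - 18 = (r - 2)*(r^3 - r^2 - 9*r + 9) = (r - 3)*(r - 2)*(r^2 + 2*r - 3) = (r - 3)*(r - 2)*(r + 3)*(r - 1)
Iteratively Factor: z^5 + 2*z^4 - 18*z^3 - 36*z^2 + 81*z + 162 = (z + 3)*(z^4 - z^3 - 15*z^2 + 9*z + 54) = (z - 3)*(z + 3)*(z^3 + 2*z^2 - 9*z - 18) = (z - 3)^2*(z + 3)*(z^2 + 5*z + 6) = (z - 3)^2*(z + 2)*(z + 3)*(z + 3)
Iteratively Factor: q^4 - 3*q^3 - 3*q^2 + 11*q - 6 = (q - 1)*(q^3 - 2*q^2 - 5*q + 6) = (q - 3)*(q - 1)*(q^2 + q - 2) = (q - 3)*(q - 1)*(q + 2)*(q - 1)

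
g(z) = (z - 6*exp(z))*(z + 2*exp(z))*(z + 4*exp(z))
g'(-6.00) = 108.00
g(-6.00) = -216.00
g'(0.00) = -172.00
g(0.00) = -48.00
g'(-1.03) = 0.41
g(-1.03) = 0.40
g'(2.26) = -140908.68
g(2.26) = -48043.11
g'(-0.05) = -146.74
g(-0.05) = -40.05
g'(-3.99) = 47.83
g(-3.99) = -63.48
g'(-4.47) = 59.97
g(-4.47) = -89.30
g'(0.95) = -3029.63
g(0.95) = -1006.80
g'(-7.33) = 161.19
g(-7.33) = -393.83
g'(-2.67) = 21.92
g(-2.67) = -18.69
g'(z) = (1 - 6*exp(z))*(z + 2*exp(z))*(z + 4*exp(z)) + (z - 6*exp(z))*(z + 2*exp(z))*(4*exp(z) + 1) + (z - 6*exp(z))*(z + 4*exp(z))*(2*exp(z) + 1) = 3*z^2 - 56*z*exp(2*z) - 144*exp(3*z) - 28*exp(2*z)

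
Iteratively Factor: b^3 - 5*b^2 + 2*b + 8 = (b - 2)*(b^2 - 3*b - 4) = (b - 4)*(b - 2)*(b + 1)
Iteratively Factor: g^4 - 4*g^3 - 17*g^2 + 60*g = (g - 5)*(g^3 + g^2 - 12*g) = (g - 5)*(g - 3)*(g^2 + 4*g) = g*(g - 5)*(g - 3)*(g + 4)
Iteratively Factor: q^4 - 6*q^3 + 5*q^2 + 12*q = (q + 1)*(q^3 - 7*q^2 + 12*q) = q*(q + 1)*(q^2 - 7*q + 12) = q*(q - 3)*(q + 1)*(q - 4)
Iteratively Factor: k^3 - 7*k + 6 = (k + 3)*(k^2 - 3*k + 2) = (k - 2)*(k + 3)*(k - 1)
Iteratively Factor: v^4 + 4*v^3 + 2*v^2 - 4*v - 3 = (v + 1)*(v^3 + 3*v^2 - v - 3) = (v + 1)^2*(v^2 + 2*v - 3) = (v + 1)^2*(v + 3)*(v - 1)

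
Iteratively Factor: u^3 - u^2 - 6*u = (u + 2)*(u^2 - 3*u) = u*(u + 2)*(u - 3)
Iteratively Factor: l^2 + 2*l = (l)*(l + 2)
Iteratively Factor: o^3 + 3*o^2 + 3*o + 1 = (o + 1)*(o^2 + 2*o + 1) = (o + 1)^2*(o + 1)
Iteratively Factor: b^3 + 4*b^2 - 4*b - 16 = (b + 4)*(b^2 - 4) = (b - 2)*(b + 4)*(b + 2)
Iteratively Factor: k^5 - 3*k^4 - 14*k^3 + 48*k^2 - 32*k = (k)*(k^4 - 3*k^3 - 14*k^2 + 48*k - 32) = k*(k - 4)*(k^3 + k^2 - 10*k + 8) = k*(k - 4)*(k - 2)*(k^2 + 3*k - 4) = k*(k - 4)*(k - 2)*(k + 4)*(k - 1)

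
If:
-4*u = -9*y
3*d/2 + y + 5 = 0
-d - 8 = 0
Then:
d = -8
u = 63/4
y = 7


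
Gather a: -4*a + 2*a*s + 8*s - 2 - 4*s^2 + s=a*(2*s - 4) - 4*s^2 + 9*s - 2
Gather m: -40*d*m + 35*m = m*(35 - 40*d)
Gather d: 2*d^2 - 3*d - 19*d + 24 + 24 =2*d^2 - 22*d + 48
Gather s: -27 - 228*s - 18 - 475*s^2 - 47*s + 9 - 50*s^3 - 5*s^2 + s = -50*s^3 - 480*s^2 - 274*s - 36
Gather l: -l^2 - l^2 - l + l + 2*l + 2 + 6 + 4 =-2*l^2 + 2*l + 12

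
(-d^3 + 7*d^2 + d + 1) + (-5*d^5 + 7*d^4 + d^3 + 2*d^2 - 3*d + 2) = -5*d^5 + 7*d^4 + 9*d^2 - 2*d + 3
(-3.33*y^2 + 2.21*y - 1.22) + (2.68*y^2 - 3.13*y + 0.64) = -0.65*y^2 - 0.92*y - 0.58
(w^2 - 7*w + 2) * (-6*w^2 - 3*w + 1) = -6*w^4 + 39*w^3 + 10*w^2 - 13*w + 2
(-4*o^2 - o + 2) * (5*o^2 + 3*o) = -20*o^4 - 17*o^3 + 7*o^2 + 6*o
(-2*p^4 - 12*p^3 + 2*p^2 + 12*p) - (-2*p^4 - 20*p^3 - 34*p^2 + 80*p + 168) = 8*p^3 + 36*p^2 - 68*p - 168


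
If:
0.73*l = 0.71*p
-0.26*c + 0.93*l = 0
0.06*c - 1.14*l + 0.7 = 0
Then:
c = 2.71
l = 0.76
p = 0.78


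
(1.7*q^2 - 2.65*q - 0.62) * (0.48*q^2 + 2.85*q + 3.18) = 0.816*q^4 + 3.573*q^3 - 2.4441*q^2 - 10.194*q - 1.9716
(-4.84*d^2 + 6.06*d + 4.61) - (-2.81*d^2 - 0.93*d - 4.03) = -2.03*d^2 + 6.99*d + 8.64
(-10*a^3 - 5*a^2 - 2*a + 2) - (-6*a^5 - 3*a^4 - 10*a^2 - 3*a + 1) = 6*a^5 + 3*a^4 - 10*a^3 + 5*a^2 + a + 1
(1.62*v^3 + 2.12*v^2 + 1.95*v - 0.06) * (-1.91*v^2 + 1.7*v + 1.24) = -3.0942*v^5 - 1.2952*v^4 + 1.8883*v^3 + 6.0584*v^2 + 2.316*v - 0.0744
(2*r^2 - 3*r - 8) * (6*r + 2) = 12*r^3 - 14*r^2 - 54*r - 16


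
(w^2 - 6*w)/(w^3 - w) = (w - 6)/(w^2 - 1)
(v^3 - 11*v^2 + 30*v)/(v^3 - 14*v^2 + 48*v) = (v - 5)/(v - 8)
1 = 1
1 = 1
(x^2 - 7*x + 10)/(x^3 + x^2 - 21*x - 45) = (x - 2)/(x^2 + 6*x + 9)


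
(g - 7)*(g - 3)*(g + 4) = g^3 - 6*g^2 - 19*g + 84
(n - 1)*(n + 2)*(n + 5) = n^3 + 6*n^2 + 3*n - 10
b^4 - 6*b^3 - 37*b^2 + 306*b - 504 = (b - 6)*(b - 4)*(b - 3)*(b + 7)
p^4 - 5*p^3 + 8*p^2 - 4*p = p*(p - 2)^2*(p - 1)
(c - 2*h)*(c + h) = c^2 - c*h - 2*h^2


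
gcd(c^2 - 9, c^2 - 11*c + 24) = c - 3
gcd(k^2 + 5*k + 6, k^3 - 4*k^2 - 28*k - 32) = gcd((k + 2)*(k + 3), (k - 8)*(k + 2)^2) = k + 2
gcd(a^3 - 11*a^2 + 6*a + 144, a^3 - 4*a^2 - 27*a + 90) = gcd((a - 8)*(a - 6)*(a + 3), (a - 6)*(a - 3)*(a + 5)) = a - 6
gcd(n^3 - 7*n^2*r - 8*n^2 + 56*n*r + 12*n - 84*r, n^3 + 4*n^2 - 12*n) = n - 2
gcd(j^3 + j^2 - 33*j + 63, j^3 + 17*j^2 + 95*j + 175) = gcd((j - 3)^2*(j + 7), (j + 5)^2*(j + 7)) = j + 7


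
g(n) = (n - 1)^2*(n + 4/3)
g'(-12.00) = 446.33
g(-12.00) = -1802.67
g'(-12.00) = 446.33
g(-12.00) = -1802.67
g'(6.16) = 103.96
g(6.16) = 199.51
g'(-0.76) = 1.08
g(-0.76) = 1.78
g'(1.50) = 3.08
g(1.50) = 0.71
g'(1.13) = 0.66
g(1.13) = 0.04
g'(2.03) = 7.99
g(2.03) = 3.57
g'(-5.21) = 86.71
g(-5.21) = -149.50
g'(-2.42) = 19.13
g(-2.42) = -12.71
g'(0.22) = -1.81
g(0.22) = 0.95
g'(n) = (n - 1)^2 + (n + 4/3)*(2*n - 2)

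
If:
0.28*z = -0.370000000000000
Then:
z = -1.32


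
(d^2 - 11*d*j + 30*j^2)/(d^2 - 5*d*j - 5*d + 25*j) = (d - 6*j)/(d - 5)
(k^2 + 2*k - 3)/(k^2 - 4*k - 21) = (k - 1)/(k - 7)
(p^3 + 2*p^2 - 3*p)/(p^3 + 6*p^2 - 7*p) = (p + 3)/(p + 7)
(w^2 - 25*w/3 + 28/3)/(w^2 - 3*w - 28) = (w - 4/3)/(w + 4)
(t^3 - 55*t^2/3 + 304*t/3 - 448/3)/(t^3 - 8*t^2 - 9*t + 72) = (3*t^2 - 31*t + 56)/(3*(t^2 - 9))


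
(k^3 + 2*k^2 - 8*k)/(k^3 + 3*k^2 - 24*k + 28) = k*(k + 4)/(k^2 + 5*k - 14)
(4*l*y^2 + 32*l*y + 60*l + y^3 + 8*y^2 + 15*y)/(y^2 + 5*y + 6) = (4*l*y + 20*l + y^2 + 5*y)/(y + 2)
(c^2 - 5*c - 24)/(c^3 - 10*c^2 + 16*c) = (c + 3)/(c*(c - 2))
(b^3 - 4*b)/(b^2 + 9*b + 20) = b*(b^2 - 4)/(b^2 + 9*b + 20)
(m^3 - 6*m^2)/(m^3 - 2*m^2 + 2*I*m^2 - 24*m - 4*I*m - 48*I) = m^2/(m^2 + 2*m*(2 + I) + 8*I)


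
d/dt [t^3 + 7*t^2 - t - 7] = 3*t^2 + 14*t - 1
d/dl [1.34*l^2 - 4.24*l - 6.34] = 2.68*l - 4.24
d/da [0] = 0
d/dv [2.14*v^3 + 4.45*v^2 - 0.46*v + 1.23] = 6.42*v^2 + 8.9*v - 0.46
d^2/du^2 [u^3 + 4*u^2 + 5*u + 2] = 6*u + 8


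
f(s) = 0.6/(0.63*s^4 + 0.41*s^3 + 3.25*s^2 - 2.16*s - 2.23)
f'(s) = 0.6*(-2.52*s^3 - 1.23*s^2 - 6.5*s + 2.16)/(0.63*s^4 + 0.41*s^3 + 3.25*s^2 - 2.16*s - 2.23)^2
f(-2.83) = 0.01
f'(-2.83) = 0.01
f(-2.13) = 0.02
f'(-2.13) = 0.03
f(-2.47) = 0.01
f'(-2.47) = 0.02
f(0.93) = -0.96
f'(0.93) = -10.65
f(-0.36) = -0.58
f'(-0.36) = 2.47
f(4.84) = 0.00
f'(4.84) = -0.00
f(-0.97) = 0.19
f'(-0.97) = 0.60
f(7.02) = 0.00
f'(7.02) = -0.00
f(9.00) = 0.00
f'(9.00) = -0.00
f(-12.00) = 0.00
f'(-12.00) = 0.00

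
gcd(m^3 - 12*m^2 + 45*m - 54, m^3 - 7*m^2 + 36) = m^2 - 9*m + 18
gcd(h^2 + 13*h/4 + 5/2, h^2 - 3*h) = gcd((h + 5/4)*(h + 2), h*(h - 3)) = 1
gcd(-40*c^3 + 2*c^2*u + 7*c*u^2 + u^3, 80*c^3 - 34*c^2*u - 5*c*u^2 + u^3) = -10*c^2 + 3*c*u + u^2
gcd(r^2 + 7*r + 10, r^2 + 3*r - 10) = r + 5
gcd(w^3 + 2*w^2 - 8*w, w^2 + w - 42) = 1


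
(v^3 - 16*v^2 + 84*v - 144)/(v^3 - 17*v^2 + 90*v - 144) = (v^2 - 10*v + 24)/(v^2 - 11*v + 24)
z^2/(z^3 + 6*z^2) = 1/(z + 6)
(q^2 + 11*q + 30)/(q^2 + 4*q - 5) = (q + 6)/(q - 1)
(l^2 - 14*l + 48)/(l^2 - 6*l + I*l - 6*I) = (l - 8)/(l + I)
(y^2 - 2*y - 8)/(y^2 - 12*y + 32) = (y + 2)/(y - 8)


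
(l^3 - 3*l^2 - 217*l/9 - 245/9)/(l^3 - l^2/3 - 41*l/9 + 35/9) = (3*l^2 - 16*l - 35)/(3*l^2 - 8*l + 5)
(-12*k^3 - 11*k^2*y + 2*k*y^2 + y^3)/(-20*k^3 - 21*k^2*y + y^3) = (-3*k + y)/(-5*k + y)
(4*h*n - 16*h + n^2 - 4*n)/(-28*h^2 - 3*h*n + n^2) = (4 - n)/(7*h - n)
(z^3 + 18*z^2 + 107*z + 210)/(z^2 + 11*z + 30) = z + 7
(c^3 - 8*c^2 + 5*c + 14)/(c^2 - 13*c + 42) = (c^2 - c - 2)/(c - 6)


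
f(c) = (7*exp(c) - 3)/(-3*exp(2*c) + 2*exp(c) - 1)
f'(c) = (7*exp(c) - 3)*(6*exp(2*c) - 2*exp(c))/(-3*exp(2*c) + 2*exp(c) - 1)^2 + 7*exp(c)/(-3*exp(2*c) + 2*exp(c) - 1) = (21*exp(2*c) - 18*exp(c) - 1)*exp(c)/(9*exp(4*c) - 12*exp(3*c) + 10*exp(2*c) - 4*exp(c) + 1)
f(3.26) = -0.09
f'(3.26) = 0.09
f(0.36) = -1.64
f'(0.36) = 1.27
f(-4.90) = 2.99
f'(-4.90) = -0.01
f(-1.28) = 1.56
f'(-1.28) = -2.67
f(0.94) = -0.96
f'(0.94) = 0.96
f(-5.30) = 2.99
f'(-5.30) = -0.01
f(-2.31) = 2.77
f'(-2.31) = -0.37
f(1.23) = -0.72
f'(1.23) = 0.73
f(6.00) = -0.00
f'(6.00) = 0.01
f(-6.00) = 3.00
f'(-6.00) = 0.00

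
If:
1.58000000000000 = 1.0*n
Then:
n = 1.58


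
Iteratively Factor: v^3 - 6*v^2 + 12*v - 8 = (v - 2)*(v^2 - 4*v + 4) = (v - 2)^2*(v - 2)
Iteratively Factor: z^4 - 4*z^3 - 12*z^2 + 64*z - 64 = (z - 4)*(z^3 - 12*z + 16) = (z - 4)*(z + 4)*(z^2 - 4*z + 4) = (z - 4)*(z - 2)*(z + 4)*(z - 2)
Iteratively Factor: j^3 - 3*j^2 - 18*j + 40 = (j - 5)*(j^2 + 2*j - 8) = (j - 5)*(j + 4)*(j - 2)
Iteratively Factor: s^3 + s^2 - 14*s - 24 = (s + 3)*(s^2 - 2*s - 8) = (s + 2)*(s + 3)*(s - 4)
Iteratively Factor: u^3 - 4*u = (u - 2)*(u^2 + 2*u) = u*(u - 2)*(u + 2)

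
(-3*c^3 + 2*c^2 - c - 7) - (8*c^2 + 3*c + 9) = -3*c^3 - 6*c^2 - 4*c - 16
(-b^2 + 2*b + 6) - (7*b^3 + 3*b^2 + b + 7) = -7*b^3 - 4*b^2 + b - 1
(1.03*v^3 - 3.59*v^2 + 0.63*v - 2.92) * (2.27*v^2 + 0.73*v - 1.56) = 2.3381*v^5 - 7.3974*v^4 - 2.7974*v^3 - 0.5681*v^2 - 3.1144*v + 4.5552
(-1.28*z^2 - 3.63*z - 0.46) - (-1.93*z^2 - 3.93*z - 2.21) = 0.65*z^2 + 0.3*z + 1.75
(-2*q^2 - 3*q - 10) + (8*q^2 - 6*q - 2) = 6*q^2 - 9*q - 12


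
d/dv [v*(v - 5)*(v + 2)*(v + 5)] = 4*v^3 + 6*v^2 - 50*v - 50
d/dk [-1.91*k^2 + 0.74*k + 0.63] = 0.74 - 3.82*k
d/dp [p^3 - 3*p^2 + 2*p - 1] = 3*p^2 - 6*p + 2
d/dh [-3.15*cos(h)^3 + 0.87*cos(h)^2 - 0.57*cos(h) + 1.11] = (9.45*cos(h)^2 - 1.74*cos(h) + 0.57)*sin(h)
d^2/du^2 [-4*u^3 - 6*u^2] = -24*u - 12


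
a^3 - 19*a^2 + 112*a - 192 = (a - 8)^2*(a - 3)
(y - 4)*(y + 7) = y^2 + 3*y - 28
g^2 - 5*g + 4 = (g - 4)*(g - 1)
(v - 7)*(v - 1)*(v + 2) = v^3 - 6*v^2 - 9*v + 14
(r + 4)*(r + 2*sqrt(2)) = r^2 + 2*sqrt(2)*r + 4*r + 8*sqrt(2)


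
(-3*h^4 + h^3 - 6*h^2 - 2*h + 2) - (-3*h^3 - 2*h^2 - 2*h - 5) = -3*h^4 + 4*h^3 - 4*h^2 + 7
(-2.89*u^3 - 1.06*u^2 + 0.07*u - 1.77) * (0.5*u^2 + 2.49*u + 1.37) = -1.445*u^5 - 7.7261*u^4 - 6.5637*u^3 - 2.1629*u^2 - 4.3114*u - 2.4249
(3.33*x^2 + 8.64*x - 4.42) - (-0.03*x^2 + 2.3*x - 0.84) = 3.36*x^2 + 6.34*x - 3.58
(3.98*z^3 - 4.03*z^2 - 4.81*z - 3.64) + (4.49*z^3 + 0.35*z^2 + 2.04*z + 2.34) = 8.47*z^3 - 3.68*z^2 - 2.77*z - 1.3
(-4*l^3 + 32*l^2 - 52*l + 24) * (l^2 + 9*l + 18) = -4*l^5 - 4*l^4 + 164*l^3 + 132*l^2 - 720*l + 432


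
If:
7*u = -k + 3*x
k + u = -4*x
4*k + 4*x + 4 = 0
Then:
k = -31/25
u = 7/25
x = 6/25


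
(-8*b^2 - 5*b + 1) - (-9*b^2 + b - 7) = b^2 - 6*b + 8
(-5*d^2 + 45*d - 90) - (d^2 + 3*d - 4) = -6*d^2 + 42*d - 86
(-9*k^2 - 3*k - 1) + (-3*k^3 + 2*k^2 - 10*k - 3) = -3*k^3 - 7*k^2 - 13*k - 4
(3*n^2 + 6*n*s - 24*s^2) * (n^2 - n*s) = 3*n^4 + 3*n^3*s - 30*n^2*s^2 + 24*n*s^3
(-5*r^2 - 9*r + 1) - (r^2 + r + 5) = -6*r^2 - 10*r - 4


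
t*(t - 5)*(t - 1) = t^3 - 6*t^2 + 5*t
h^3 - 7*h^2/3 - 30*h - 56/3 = (h - 7)*(h + 2/3)*(h + 4)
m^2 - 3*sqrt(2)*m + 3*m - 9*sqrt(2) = (m + 3)*(m - 3*sqrt(2))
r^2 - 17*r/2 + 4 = (r - 8)*(r - 1/2)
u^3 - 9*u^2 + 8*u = u*(u - 8)*(u - 1)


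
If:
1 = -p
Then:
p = -1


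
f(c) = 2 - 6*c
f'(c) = -6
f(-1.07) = 8.42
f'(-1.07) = -6.00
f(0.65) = -1.90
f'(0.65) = -6.00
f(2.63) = -13.78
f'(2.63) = -6.00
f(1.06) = -4.36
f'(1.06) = -6.00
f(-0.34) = 4.04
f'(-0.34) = -6.00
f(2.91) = -15.46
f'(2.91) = -6.00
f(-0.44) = 4.64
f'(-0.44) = -6.00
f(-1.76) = 12.56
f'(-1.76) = -6.00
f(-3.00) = 20.00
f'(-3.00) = -6.00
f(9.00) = -52.00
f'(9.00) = -6.00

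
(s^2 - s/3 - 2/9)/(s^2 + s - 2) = (s^2 - s/3 - 2/9)/(s^2 + s - 2)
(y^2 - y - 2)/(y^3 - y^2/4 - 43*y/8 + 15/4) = 8*(y + 1)/(8*y^2 + 14*y - 15)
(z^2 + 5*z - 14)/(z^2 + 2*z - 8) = (z + 7)/(z + 4)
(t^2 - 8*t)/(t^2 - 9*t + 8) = t/(t - 1)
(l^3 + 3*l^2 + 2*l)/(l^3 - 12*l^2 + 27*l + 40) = l*(l + 2)/(l^2 - 13*l + 40)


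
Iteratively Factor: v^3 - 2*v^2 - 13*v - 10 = (v - 5)*(v^2 + 3*v + 2) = (v - 5)*(v + 2)*(v + 1)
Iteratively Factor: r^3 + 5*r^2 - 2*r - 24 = (r - 2)*(r^2 + 7*r + 12) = (r - 2)*(r + 3)*(r + 4)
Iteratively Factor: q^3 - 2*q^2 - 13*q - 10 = (q + 2)*(q^2 - 4*q - 5) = (q + 1)*(q + 2)*(q - 5)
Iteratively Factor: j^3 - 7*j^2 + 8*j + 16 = (j - 4)*(j^2 - 3*j - 4) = (j - 4)^2*(j + 1)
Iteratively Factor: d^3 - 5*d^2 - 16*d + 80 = (d - 4)*(d^2 - d - 20) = (d - 5)*(d - 4)*(d + 4)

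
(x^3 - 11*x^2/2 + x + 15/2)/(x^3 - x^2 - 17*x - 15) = (x - 3/2)/(x + 3)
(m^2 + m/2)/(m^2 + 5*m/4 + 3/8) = 4*m/(4*m + 3)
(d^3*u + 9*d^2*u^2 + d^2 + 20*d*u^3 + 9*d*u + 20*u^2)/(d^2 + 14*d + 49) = (d^3*u + 9*d^2*u^2 + d^2 + 20*d*u^3 + 9*d*u + 20*u^2)/(d^2 + 14*d + 49)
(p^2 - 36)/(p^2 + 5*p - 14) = (p^2 - 36)/(p^2 + 5*p - 14)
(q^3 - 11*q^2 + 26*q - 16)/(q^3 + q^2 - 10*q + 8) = (q - 8)/(q + 4)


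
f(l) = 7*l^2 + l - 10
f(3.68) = 88.48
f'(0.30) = 5.20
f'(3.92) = 55.88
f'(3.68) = 52.52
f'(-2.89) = -39.46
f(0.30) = -9.07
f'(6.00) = 85.00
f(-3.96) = 95.81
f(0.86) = -3.96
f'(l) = 14*l + 1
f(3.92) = 101.48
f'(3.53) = 50.42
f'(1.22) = 18.08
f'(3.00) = 43.00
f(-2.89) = 45.57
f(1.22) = 1.64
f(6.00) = 248.00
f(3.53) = 80.76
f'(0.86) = 13.04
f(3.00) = 56.00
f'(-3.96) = -54.44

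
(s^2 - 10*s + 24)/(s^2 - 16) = (s - 6)/(s + 4)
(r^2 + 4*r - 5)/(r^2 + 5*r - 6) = (r + 5)/(r + 6)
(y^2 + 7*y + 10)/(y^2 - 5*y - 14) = (y + 5)/(y - 7)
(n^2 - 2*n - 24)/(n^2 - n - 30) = (n + 4)/(n + 5)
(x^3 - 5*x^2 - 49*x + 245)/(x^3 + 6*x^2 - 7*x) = (x^2 - 12*x + 35)/(x*(x - 1))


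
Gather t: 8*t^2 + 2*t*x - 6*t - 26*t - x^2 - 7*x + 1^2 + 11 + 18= 8*t^2 + t*(2*x - 32) - x^2 - 7*x + 30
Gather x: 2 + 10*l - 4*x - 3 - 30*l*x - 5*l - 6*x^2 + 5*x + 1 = 5*l - 6*x^2 + x*(1 - 30*l)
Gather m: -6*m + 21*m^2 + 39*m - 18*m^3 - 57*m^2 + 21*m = -18*m^3 - 36*m^2 + 54*m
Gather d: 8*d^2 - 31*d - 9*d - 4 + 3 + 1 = 8*d^2 - 40*d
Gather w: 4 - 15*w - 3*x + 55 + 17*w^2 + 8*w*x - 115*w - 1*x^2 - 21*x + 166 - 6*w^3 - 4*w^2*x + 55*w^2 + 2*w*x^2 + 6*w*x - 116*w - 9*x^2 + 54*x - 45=-6*w^3 + w^2*(72 - 4*x) + w*(2*x^2 + 14*x - 246) - 10*x^2 + 30*x + 180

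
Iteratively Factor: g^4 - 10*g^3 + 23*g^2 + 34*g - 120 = (g + 2)*(g^3 - 12*g^2 + 47*g - 60) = (g - 4)*(g + 2)*(g^2 - 8*g + 15) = (g - 5)*(g - 4)*(g + 2)*(g - 3)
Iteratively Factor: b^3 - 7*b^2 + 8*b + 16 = (b - 4)*(b^2 - 3*b - 4) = (b - 4)^2*(b + 1)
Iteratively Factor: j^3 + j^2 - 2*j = (j - 1)*(j^2 + 2*j) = j*(j - 1)*(j + 2)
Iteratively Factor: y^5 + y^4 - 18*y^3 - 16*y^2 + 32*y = (y - 1)*(y^4 + 2*y^3 - 16*y^2 - 32*y) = (y - 1)*(y + 2)*(y^3 - 16*y) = y*(y - 1)*(y + 2)*(y^2 - 16) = y*(y - 1)*(y + 2)*(y + 4)*(y - 4)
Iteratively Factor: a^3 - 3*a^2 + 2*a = (a)*(a^2 - 3*a + 2) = a*(a - 2)*(a - 1)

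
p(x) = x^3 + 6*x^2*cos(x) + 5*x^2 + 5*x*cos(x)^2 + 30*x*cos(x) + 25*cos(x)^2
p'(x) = -6*x^2*sin(x) + 3*x^2 - 10*x*sin(x)*cos(x) - 30*x*sin(x) + 12*x*cos(x) + 10*x - 50*sin(x)*cos(x) + 5*cos(x)^2 + 30*cos(x)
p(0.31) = 34.00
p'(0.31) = 21.60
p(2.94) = -30.49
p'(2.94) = -16.30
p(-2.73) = 60.53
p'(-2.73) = -21.41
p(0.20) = 31.30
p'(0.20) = 27.31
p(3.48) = -26.60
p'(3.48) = 40.12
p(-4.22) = 24.10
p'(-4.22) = 42.75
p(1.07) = 32.66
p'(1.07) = -23.89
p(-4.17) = 26.26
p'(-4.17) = 43.60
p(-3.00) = 63.44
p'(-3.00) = -0.03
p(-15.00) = -2962.58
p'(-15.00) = 1276.50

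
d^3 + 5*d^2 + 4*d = d*(d + 1)*(d + 4)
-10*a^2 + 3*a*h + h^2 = (-2*a + h)*(5*a + h)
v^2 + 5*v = v*(v + 5)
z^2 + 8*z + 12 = (z + 2)*(z + 6)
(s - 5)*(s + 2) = s^2 - 3*s - 10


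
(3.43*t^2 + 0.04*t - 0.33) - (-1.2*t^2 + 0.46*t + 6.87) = 4.63*t^2 - 0.42*t - 7.2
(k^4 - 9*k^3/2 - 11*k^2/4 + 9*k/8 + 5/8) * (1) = k^4 - 9*k^3/2 - 11*k^2/4 + 9*k/8 + 5/8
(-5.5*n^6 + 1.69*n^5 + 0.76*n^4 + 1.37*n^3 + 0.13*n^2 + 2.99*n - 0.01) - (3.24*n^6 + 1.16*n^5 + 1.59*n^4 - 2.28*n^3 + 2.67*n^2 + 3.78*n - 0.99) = -8.74*n^6 + 0.53*n^5 - 0.83*n^4 + 3.65*n^3 - 2.54*n^2 - 0.79*n + 0.98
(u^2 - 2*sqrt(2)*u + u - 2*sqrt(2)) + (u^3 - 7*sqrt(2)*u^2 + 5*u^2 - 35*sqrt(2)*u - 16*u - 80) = u^3 - 7*sqrt(2)*u^2 + 6*u^2 - 37*sqrt(2)*u - 15*u - 80 - 2*sqrt(2)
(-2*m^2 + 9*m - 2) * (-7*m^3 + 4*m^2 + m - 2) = 14*m^5 - 71*m^4 + 48*m^3 + 5*m^2 - 20*m + 4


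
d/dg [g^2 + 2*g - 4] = 2*g + 2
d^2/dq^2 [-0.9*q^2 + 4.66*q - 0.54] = -1.80000000000000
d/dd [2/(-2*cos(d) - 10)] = -sin(d)/(cos(d) + 5)^2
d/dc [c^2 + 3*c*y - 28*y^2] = 2*c + 3*y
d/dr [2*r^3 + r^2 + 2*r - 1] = 6*r^2 + 2*r + 2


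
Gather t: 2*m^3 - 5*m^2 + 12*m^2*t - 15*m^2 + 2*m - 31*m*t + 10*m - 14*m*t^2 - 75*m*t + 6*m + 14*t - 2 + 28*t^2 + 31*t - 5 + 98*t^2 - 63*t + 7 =2*m^3 - 20*m^2 + 18*m + t^2*(126 - 14*m) + t*(12*m^2 - 106*m - 18)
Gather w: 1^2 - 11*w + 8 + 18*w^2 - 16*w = 18*w^2 - 27*w + 9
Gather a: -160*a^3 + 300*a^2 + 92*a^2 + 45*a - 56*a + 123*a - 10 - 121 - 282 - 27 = -160*a^3 + 392*a^2 + 112*a - 440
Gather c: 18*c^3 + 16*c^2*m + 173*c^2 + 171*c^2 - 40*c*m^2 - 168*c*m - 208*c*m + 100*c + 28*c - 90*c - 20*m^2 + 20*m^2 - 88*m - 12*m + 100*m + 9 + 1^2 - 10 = 18*c^3 + c^2*(16*m + 344) + c*(-40*m^2 - 376*m + 38)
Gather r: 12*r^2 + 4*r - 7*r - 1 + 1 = 12*r^2 - 3*r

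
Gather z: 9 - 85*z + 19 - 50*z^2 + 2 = -50*z^2 - 85*z + 30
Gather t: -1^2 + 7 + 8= 14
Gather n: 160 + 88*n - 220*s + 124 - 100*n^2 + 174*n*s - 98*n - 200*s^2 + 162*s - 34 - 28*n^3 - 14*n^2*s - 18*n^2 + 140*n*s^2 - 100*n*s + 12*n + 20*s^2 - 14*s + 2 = -28*n^3 + n^2*(-14*s - 118) + n*(140*s^2 + 74*s + 2) - 180*s^2 - 72*s + 252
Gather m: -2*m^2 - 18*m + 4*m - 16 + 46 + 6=-2*m^2 - 14*m + 36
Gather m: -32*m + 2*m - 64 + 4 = -30*m - 60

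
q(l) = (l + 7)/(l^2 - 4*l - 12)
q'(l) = (4 - 2*l)*(l + 7)/(l^2 - 4*l - 12)^2 + 1/(l^2 - 4*l - 12)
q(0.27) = -0.56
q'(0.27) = 0.07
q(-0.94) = -0.82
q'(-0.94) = 0.52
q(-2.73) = 0.67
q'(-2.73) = 1.15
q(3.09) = -0.68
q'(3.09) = -0.17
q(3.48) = -0.76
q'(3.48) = -0.24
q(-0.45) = -0.66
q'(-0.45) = 0.22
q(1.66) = -0.55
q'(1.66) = -0.04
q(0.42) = -0.55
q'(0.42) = 0.05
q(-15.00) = -0.03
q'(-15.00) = 0.00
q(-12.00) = -0.03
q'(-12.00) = 0.00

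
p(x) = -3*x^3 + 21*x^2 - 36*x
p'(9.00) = -387.00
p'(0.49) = -17.58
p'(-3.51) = -294.30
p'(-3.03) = -245.89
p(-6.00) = 1620.00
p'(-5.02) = -473.64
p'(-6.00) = -612.00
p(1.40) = -17.47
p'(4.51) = -29.64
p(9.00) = -810.00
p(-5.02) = 1089.45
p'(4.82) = -42.65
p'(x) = -9*x^2 + 42*x - 36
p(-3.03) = 385.33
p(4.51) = -10.42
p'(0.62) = -13.42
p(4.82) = -21.58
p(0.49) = -12.95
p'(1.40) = 5.16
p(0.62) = -14.96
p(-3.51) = 514.81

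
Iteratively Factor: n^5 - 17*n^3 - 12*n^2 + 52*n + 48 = (n - 4)*(n^4 + 4*n^3 - n^2 - 16*n - 12) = (n - 4)*(n - 2)*(n^3 + 6*n^2 + 11*n + 6) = (n - 4)*(n - 2)*(n + 2)*(n^2 + 4*n + 3) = (n - 4)*(n - 2)*(n + 1)*(n + 2)*(n + 3)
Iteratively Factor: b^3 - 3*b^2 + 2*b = (b)*(b^2 - 3*b + 2) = b*(b - 2)*(b - 1)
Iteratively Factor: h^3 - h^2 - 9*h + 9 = (h + 3)*(h^2 - 4*h + 3) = (h - 3)*(h + 3)*(h - 1)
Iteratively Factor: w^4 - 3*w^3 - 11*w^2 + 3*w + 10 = (w - 5)*(w^3 + 2*w^2 - w - 2) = (w - 5)*(w + 2)*(w^2 - 1) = (w - 5)*(w + 1)*(w + 2)*(w - 1)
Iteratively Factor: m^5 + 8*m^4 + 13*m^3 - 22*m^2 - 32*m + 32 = (m + 4)*(m^4 + 4*m^3 - 3*m^2 - 10*m + 8) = (m + 4)^2*(m^3 - 3*m + 2) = (m - 1)*(m + 4)^2*(m^2 + m - 2) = (m - 1)^2*(m + 4)^2*(m + 2)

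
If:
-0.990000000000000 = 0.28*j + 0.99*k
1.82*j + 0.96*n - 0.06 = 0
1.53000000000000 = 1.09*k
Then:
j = -8.50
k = 1.40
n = 16.17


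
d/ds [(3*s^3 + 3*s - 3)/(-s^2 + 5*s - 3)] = 3*(-s^4 + 10*s^3 - 8*s^2 - 2*s + 2)/(s^4 - 10*s^3 + 31*s^2 - 30*s + 9)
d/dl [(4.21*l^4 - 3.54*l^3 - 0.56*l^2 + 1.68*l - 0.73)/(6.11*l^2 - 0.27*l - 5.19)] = (51.4462*l^5 - 25.0395*l^4 - 85.488*l^3 + 45.0042*l^2 + 14.7334*l - 8.9163)/(37.3321*l^4 - 3.2994*l^3 - 63.3489*l^2 + 2.8026*l + 26.9361)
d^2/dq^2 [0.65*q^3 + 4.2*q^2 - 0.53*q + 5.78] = 3.9*q + 8.4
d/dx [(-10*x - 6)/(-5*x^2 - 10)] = 2*(-5*x^2 - 6*x + 10)/(5*(x^4 + 4*x^2 + 4))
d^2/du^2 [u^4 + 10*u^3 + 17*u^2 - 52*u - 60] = 12*u^2 + 60*u + 34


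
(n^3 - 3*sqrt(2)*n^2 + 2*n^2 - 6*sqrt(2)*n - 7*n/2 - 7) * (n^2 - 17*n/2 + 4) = n^5 - 13*n^4/2 - 3*sqrt(2)*n^4 - 33*n^3/2 + 39*sqrt(2)*n^3/2 + 123*n^2/4 + 39*sqrt(2)*n^2 - 24*sqrt(2)*n + 91*n/2 - 28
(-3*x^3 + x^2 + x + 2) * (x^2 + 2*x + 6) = -3*x^5 - 5*x^4 - 15*x^3 + 10*x^2 + 10*x + 12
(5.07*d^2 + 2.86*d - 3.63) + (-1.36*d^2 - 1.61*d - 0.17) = 3.71*d^2 + 1.25*d - 3.8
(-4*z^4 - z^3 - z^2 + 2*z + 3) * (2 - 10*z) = 40*z^5 + 2*z^4 + 8*z^3 - 22*z^2 - 26*z + 6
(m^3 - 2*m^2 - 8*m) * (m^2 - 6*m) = m^5 - 8*m^4 + 4*m^3 + 48*m^2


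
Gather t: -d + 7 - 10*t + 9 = -d - 10*t + 16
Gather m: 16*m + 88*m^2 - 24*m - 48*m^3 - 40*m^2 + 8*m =-48*m^3 + 48*m^2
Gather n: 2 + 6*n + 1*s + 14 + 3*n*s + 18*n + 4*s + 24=n*(3*s + 24) + 5*s + 40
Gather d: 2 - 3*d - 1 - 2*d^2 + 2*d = -2*d^2 - d + 1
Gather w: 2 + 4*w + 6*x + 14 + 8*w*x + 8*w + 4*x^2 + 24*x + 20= w*(8*x + 12) + 4*x^2 + 30*x + 36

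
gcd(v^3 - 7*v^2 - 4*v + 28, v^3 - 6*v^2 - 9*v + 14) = v^2 - 5*v - 14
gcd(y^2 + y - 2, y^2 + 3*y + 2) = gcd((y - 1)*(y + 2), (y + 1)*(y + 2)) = y + 2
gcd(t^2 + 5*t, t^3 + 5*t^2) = t^2 + 5*t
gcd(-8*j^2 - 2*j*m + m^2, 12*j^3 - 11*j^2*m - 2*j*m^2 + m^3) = 4*j - m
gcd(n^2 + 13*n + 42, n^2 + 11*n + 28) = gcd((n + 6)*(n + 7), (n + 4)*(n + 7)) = n + 7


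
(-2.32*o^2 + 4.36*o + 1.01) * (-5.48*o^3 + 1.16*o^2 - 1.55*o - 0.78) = 12.7136*o^5 - 26.584*o^4 + 3.1188*o^3 - 3.7768*o^2 - 4.9663*o - 0.7878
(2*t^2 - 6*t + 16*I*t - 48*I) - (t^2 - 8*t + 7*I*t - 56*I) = t^2 + 2*t + 9*I*t + 8*I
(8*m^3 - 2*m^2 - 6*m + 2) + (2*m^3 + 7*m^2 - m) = 10*m^3 + 5*m^2 - 7*m + 2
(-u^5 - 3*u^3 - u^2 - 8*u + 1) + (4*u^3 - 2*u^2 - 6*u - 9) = -u^5 + u^3 - 3*u^2 - 14*u - 8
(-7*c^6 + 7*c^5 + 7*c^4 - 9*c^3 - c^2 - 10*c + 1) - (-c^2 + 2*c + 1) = -7*c^6 + 7*c^5 + 7*c^4 - 9*c^3 - 12*c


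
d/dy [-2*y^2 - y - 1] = -4*y - 1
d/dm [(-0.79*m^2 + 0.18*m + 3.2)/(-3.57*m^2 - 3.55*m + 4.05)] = (3.4471*m^2 + 16.449*m + 12.089)/(12.7449*m^4 + 25.347*m^3 - 16.3145*m^2 - 28.755*m + 16.4025)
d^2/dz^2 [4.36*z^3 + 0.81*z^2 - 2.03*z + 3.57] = 26.16*z + 1.62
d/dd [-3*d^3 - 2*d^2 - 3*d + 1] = -9*d^2 - 4*d - 3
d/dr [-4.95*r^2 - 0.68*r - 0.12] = -9.9*r - 0.68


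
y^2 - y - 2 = (y - 2)*(y + 1)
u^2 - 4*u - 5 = (u - 5)*(u + 1)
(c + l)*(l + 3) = c*l + 3*c + l^2 + 3*l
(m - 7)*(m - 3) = m^2 - 10*m + 21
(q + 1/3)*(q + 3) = q^2 + 10*q/3 + 1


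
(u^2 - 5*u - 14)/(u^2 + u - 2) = (u - 7)/(u - 1)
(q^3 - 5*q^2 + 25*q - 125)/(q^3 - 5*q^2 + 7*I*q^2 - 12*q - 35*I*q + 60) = (q^2 + 25)/(q^2 + 7*I*q - 12)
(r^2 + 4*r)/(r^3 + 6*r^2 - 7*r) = (r + 4)/(r^2 + 6*r - 7)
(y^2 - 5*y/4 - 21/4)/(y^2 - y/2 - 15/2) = (4*y + 7)/(2*(2*y + 5))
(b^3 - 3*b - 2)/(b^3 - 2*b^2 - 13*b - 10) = (b^2 - b - 2)/(b^2 - 3*b - 10)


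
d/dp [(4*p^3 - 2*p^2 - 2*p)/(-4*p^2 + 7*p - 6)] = 2*(-8*p^4 + 28*p^3 - 47*p^2 + 12*p + 6)/(16*p^4 - 56*p^3 + 97*p^2 - 84*p + 36)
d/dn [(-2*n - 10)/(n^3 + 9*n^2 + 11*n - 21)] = 4*(n^3 + 12*n^2 + 45*n + 38)/(n^6 + 18*n^5 + 103*n^4 + 156*n^3 - 257*n^2 - 462*n + 441)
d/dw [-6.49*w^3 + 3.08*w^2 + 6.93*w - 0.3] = -19.47*w^2 + 6.16*w + 6.93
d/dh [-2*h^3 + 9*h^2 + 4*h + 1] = -6*h^2 + 18*h + 4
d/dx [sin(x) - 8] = cos(x)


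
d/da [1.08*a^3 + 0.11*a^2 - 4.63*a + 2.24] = 3.24*a^2 + 0.22*a - 4.63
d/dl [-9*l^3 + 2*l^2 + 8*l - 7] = -27*l^2 + 4*l + 8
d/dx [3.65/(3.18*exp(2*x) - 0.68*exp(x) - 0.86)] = (2.482 - 23.214*exp(x))*exp(x)/(-3.18*exp(2*x) + 0.68*exp(x) + 0.86)^2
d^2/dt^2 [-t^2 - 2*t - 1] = -2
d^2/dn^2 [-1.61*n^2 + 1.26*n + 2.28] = -3.22000000000000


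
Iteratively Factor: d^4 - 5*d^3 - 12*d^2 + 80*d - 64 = (d - 1)*(d^3 - 4*d^2 - 16*d + 64) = (d - 4)*(d - 1)*(d^2 - 16) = (d - 4)*(d - 1)*(d + 4)*(d - 4)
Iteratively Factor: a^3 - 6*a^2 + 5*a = (a)*(a^2 - 6*a + 5) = a*(a - 1)*(a - 5)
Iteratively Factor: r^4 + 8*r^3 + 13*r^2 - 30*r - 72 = (r + 4)*(r^3 + 4*r^2 - 3*r - 18) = (r + 3)*(r + 4)*(r^2 + r - 6) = (r - 2)*(r + 3)*(r + 4)*(r + 3)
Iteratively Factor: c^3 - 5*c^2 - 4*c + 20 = (c - 5)*(c^2 - 4) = (c - 5)*(c + 2)*(c - 2)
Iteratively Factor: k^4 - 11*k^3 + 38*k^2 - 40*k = (k - 2)*(k^3 - 9*k^2 + 20*k) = k*(k - 2)*(k^2 - 9*k + 20) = k*(k - 5)*(k - 2)*(k - 4)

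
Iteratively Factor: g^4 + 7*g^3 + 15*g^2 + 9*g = (g)*(g^3 + 7*g^2 + 15*g + 9) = g*(g + 3)*(g^2 + 4*g + 3) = g*(g + 1)*(g + 3)*(g + 3)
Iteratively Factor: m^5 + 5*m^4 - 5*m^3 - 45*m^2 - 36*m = (m)*(m^4 + 5*m^3 - 5*m^2 - 45*m - 36) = m*(m + 4)*(m^3 + m^2 - 9*m - 9) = m*(m + 1)*(m + 4)*(m^2 - 9) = m*(m - 3)*(m + 1)*(m + 4)*(m + 3)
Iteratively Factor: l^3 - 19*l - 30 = (l + 3)*(l^2 - 3*l - 10) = (l + 2)*(l + 3)*(l - 5)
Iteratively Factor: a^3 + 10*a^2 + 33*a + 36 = (a + 3)*(a^2 + 7*a + 12) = (a + 3)*(a + 4)*(a + 3)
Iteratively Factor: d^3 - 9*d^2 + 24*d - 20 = (d - 2)*(d^2 - 7*d + 10) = (d - 2)^2*(d - 5)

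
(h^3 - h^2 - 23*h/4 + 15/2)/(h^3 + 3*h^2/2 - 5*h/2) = (h^2 - 7*h/2 + 3)/(h*(h - 1))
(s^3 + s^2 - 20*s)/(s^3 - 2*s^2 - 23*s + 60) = s/(s - 3)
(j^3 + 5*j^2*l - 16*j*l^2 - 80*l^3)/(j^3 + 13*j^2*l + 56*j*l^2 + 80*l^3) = (j - 4*l)/(j + 4*l)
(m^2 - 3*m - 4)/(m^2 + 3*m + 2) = (m - 4)/(m + 2)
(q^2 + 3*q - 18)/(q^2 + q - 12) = (q + 6)/(q + 4)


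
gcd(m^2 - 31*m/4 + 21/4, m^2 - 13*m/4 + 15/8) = m - 3/4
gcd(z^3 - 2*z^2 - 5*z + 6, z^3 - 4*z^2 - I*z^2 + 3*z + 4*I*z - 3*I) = z^2 - 4*z + 3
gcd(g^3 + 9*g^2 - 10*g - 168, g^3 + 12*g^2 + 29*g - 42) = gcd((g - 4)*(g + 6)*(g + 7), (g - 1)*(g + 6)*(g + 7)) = g^2 + 13*g + 42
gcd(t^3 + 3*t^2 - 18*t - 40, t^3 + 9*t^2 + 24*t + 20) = t^2 + 7*t + 10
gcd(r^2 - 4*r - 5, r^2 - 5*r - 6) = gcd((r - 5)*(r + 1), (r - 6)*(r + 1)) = r + 1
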